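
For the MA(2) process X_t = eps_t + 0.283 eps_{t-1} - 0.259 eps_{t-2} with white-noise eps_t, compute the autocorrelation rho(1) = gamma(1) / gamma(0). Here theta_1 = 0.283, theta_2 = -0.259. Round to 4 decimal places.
\rho(1) = 0.1828

For an MA(q) process with theta_0 = 1, the autocovariance is
  gamma(k) = sigma^2 * sum_{i=0..q-k} theta_i * theta_{i+k},
and rho(k) = gamma(k) / gamma(0). Sigma^2 cancels.
  numerator   = (1)*(0.283) + (0.283)*(-0.259) = 0.209703.
  denominator = (1)^2 + (0.283)^2 + (-0.259)^2 = 1.14717.
  rho(1) = 0.209703 / 1.14717 = 0.1828.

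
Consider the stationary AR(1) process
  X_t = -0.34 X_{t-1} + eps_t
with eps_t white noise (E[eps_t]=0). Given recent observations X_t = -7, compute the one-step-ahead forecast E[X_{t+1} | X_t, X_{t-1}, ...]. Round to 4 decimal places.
E[X_{t+1} \mid \mathcal F_t] = 2.3800

For an AR(p) model X_t = c + sum_i phi_i X_{t-i} + eps_t, the
one-step-ahead conditional mean is
  E[X_{t+1} | X_t, ...] = c + sum_i phi_i X_{t+1-i}.
Substitute known values:
  E[X_{t+1} | ...] = (-0.34) * (-7)
                   = 2.3800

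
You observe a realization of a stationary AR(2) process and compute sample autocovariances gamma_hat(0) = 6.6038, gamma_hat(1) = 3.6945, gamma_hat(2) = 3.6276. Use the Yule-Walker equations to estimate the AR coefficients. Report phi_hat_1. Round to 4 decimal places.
\hat\phi_{1} = 0.3670

The Yule-Walker equations for an AR(p) process read, in matrix form,
  Gamma_p phi = r_p,   with   (Gamma_p)_{ij} = gamma(|i - j|),
                       (r_p)_i = gamma(i),   i,j = 1..p.
Substitute the sample gammas (Toeplitz matrix and right-hand side of size 2):
  Gamma_p = [[6.6038, 3.6945], [3.6945, 6.6038]]
  r_p     = [3.6945, 3.6276]
Written out:
  6.6038 phi_1 + 3.6945 phi_2 = 3.6945
  3.6945 phi_1 + 6.6038 phi_2 = 3.6276
Solve by Cramer's rule:
  det = gamma(0)^2 - gamma(1)^2 = (6.6038)^2 - (3.6945)^2 = 43.61017444 - 13.64933025 = 29.96084419
  phi_hat_1 = [gamma(1) gamma(0) - gamma(1) gamma(2)] / det = [(3.6945)(6.6038) - (3.6945)(3.6276)] / 29.96084419 = 10.9955709 / 29.96084419 = 0.367
  phi_hat_2 = [gamma(0) gamma(2) - gamma(1)^2] / det = [(6.6038)(3.6276) - (3.6945)^2] / 29.96084419 = 10.30661463 / 29.96084419 = 0.344
So phi_hat = [0.3670, 0.3440].
Therefore phi_hat_1 = 0.3670.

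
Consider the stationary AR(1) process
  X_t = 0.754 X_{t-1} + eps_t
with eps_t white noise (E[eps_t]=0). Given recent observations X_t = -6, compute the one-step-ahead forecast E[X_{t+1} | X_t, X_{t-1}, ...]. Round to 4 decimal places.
E[X_{t+1} \mid \mathcal F_t] = -4.5240

For an AR(p) model X_t = c + sum_i phi_i X_{t-i} + eps_t, the
one-step-ahead conditional mean is
  E[X_{t+1} | X_t, ...] = c + sum_i phi_i X_{t+1-i}.
Substitute known values:
  E[X_{t+1} | ...] = (0.754) * (-6)
                   = -4.5240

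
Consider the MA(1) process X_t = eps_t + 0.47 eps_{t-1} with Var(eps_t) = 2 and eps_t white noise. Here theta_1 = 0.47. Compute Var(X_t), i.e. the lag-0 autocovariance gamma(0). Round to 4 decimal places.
\gamma(0) = 2.4418

For an MA(q) process X_t = eps_t + sum_i theta_i eps_{t-i} with
Var(eps_t) = sigma^2, the variance is
  gamma(0) = sigma^2 * (1 + sum_i theta_i^2).
  sum_i theta_i^2 = (0.47)^2 = 0.2209.
  gamma(0) = 2 * (1 + 0.2209) = 2 * 1.2209 = 2.4418.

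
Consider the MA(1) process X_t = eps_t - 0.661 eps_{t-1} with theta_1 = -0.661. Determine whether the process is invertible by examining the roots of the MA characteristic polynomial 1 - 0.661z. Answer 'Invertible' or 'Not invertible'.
\text{Invertible}

The MA(q) characteristic polynomial is P(z) = 1 - 0.661z.
Invertibility requires all roots to lie outside the unit circle, i.e. |z| > 1 for every root.
This is linear in z: 1 + (-0.661) z = 0  =>  z = -1/(-0.661) = 1.512859,  |z| = 1.512859.
Moduli of all roots: 1.5129.
All moduli strictly greater than 1? Yes.
Verdict: Invertible.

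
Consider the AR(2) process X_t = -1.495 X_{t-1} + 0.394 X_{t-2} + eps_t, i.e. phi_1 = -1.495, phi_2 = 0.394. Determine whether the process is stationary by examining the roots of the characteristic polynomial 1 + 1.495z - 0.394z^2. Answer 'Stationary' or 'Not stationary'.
\text{Not stationary}

The AR(p) characteristic polynomial is P(z) = 1 + 1.495z - 0.394z^2.
Stationarity requires all roots to lie outside the unit circle, i.e. |z| > 1 for every root.
Set 1 + (1.495) z + (-0.394) z^2 = 0, i.e. a z^2 + b z + c = 0 with a = -0.394, b = 1.495, c = 1.
Discriminant D = b^2 - 4ac = (1.495)^2 - 4*(-0.394)*1 = 2.235025 - (-1.576) = 3.811025.
D >= 0, so the roots are real: z = (-b +/- sqrt(D)) / (2a) = (-1.495 +/- 1.952185) / (-0.788).
  z_1 = (-1.495 + 1.952185) / (-0.788) = -0.5802,   |z_1| = 0.5802.
  z_2 = (-1.495 - 1.952185) / (-0.788) = 4.3746,   |z_2| = 4.3746.
Moduli of all roots: 0.5802, 4.3746.
All moduli strictly greater than 1? No.
Verdict: Not stationary.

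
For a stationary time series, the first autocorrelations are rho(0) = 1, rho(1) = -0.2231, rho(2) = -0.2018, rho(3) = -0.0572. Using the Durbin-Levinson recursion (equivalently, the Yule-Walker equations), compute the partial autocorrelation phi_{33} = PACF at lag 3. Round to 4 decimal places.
\phi_{33} = -0.1960

The PACF at lag k is phi_{kk}, the last component of the solution
to the Yule-Walker system G_k phi = r_k where
  (G_k)_{ij} = rho(|i - j|), (r_k)_i = rho(i), i,j = 1..k.
Equivalently, Durbin-Levinson gives phi_{kk} iteratively:
  phi_{11} = rho(1)
  phi_{kk} = [rho(k) - sum_{j=1..k-1} phi_{k-1,j} rho(k-j)]
            / [1 - sum_{j=1..k-1} phi_{k-1,j} rho(j)],
  phi_{k,j} = phi_{k-1,j} - phi_{kk} phi_{k-1,k-j},  j = 1..k-1.
Step k = 1:
  phi_11 = rho(1) = -0.2231.
Step k = 2:
  phi_22 = [rho(2) - phi_11 rho(1)] / [1 - phi_11 rho(1)] = [-0.2018 - (-0.2231)(-0.2231)] / [1 - (-0.2231)(-0.2231)]
         = -0.25157361 / 0.95022639 = -0.264751.
  Update: phi_21 = phi_11 - phi_22 phi_11 = -0.2231 - (-0.264751)(-0.2231) = -0.282166.
Step k = 3:
  phi_33 = [rho(3) - phi_21 rho(2) - phi_22 rho(1)] / [1 - phi_21 rho(1) - phi_22 rho(2)]
    numerator   = -0.0572 - (-0.282166)(-0.2018) - (-0.264751)(-0.2231) = -0.1732071
    denominator = 1 - (-0.282166)(-0.2231) - (-0.264751)(-0.2018) = 0.88362197
  phi_33 = -0.1732071 / 0.88362197 = -0.196.
Therefore phi_{33} = -0.1960.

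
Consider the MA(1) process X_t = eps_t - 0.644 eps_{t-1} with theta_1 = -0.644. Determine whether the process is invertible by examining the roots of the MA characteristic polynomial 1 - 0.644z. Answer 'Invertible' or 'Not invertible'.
\text{Invertible}

The MA(q) characteristic polynomial is P(z) = 1 - 0.644z.
Invertibility requires all roots to lie outside the unit circle, i.e. |z| > 1 for every root.
This is linear in z: 1 + (-0.644) z = 0  =>  z = -1/(-0.644) = 1.552795,  |z| = 1.552795.
Moduli of all roots: 1.5528.
All moduli strictly greater than 1? Yes.
Verdict: Invertible.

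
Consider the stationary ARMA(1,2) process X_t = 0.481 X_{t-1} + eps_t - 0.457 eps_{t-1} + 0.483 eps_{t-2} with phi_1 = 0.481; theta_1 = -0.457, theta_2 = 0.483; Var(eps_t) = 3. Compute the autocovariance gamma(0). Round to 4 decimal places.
\gamma(0) = 3.9563

Multiply the model equation by X_{t-k} and take expectations. With theta_0 = psi_0 = 1 and psi_j the MA(infinity) weights, this gives
  gamma(k) - sum_i phi_i gamma(k-i) = c_k,
  c_k = sigma^2 * sum_{j=k..q} theta_j psi_{j-k}   (c_k = 0 for k > q),
using gamma(-m) = gamma(m).
psi-weights needed (psi_j = theta_j + sum_i phi_i psi_{j-i}):
  psi_1 = theta_1 + phi_1 = -0.457 + (0.481) = 0.024
  psi_2 = theta_2 + phi_1 psi_1 = 0.483 + (0.481)(0.024) = 0.494544
Right-hand sides:
  c_0 = sigma^2 (1 + theta_1 psi_1 + theta_2 psi_2) = 3 * (1 + (-0.457)(0.024) + (0.483)(0.494544)) = 3 * 1.227897 = 3.68369
  c_1 = sigma^2 (theta_1 + theta_2 psi_1) = 3 * (-0.457 + (0.483)(0.024)) = -1.336224
  c_2 = sigma^2 theta_2 = 3 * (0.483) = 1.449
Equations for k = 0 and k = 1 (AR order 1):
  gamma(0) = phi_1 gamma(1) + c_0
  gamma(1) = phi_1 gamma(0) + c_1
Substituting the second into the first: gamma(0) (1 - phi_1^2) = c_0 + phi_1 c_1, so
  gamma(0) = (c_0 + phi_1 c_1) / (1 - phi_1^2) = (3.68369 + (0.481)(-1.336224)) / (1 - (0.481)^2) = 3.040967 / 0.768639 = 3.9563.
Therefore gamma(0) = 3.9563 (to 4 decimal places).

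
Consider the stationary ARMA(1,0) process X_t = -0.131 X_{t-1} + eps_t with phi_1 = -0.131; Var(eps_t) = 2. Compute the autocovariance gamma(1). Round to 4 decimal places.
\gamma(1) = -0.2666

Multiply the model equation by X_{t-k} and take expectations. With theta_0 = psi_0 = 1 and psi_j the MA(infinity) weights, this gives
  gamma(k) - sum_i phi_i gamma(k-i) = c_k,
  c_k = sigma^2 * sum_{j=k..q} theta_j psi_{j-k}   (c_k = 0 for k > q),
using gamma(-m) = gamma(m).
Pure AR (q = 0): c_0 = sigma^2 = 2, c_k = 0 for k >= 1.
Equations for k = 0 and k = 1 (AR order 1):
  gamma(0) = phi_1 gamma(1) + c_0
  gamma(1) = phi_1 gamma(0) + c_1
Substituting the second into the first: gamma(0) (1 - phi_1^2) = c_0 + phi_1 c_1, so
  gamma(0) = c_0 / (1 - phi_1^2) = 2 / (1 - (-0.131)^2) = 2 / 0.982839 = 2.034921.
  gamma(1) = phi_1 gamma(0) = (-0.131)(2.034921) = -0.266575.
Therefore gamma(1) = -0.2666 (to 4 decimal places).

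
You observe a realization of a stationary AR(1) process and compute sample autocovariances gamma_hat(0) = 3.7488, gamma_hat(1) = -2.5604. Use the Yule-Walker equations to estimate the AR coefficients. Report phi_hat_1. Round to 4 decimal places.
\hat\phi_{1} = -0.6830

The Yule-Walker equations for an AR(p) process read, in matrix form,
  Gamma_p phi = r_p,   with   (Gamma_p)_{ij} = gamma(|i - j|),
                       (r_p)_i = gamma(i),   i,j = 1..p.
Substitute the sample gammas (Toeplitz matrix and right-hand side of size 1):
  Gamma_p = [[3.7488]]
  r_p     = [-2.5604]
With p = 1 this is the single equation gamma(0) phi_1 = gamma(1):
  phi_hat_1 = gamma(1) / gamma(0) = -2.5604 / 3.7488 = -0.6830.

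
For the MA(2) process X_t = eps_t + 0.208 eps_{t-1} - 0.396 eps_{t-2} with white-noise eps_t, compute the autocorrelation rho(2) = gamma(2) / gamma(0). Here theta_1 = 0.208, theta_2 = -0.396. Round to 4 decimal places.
\rho(2) = -0.3300

For an MA(q) process with theta_0 = 1, the autocovariance is
  gamma(k) = sigma^2 * sum_{i=0..q-k} theta_i * theta_{i+k},
and rho(k) = gamma(k) / gamma(0). Sigma^2 cancels.
  numerator   = (1)*(-0.396) = -0.396.
  denominator = (1)^2 + (0.208)^2 + (-0.396)^2 = 1.20008.
  rho(2) = -0.396 / 1.20008 = -0.3300.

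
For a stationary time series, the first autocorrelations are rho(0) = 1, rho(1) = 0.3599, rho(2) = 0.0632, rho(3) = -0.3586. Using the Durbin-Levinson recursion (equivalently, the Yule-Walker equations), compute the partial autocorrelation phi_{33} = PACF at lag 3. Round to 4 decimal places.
\phi_{33} = -0.4110

The PACF at lag k is phi_{kk}, the last component of the solution
to the Yule-Walker system G_k phi = r_k where
  (G_k)_{ij} = rho(|i - j|), (r_k)_i = rho(i), i,j = 1..k.
Equivalently, Durbin-Levinson gives phi_{kk} iteratively:
  phi_{11} = rho(1)
  phi_{kk} = [rho(k) - sum_{j=1..k-1} phi_{k-1,j} rho(k-j)]
            / [1 - sum_{j=1..k-1} phi_{k-1,j} rho(j)],
  phi_{k,j} = phi_{k-1,j} - phi_{kk} phi_{k-1,k-j},  j = 1..k-1.
Step k = 1:
  phi_11 = rho(1) = 0.3599.
Step k = 2:
  phi_22 = [rho(2) - phi_11 rho(1)] / [1 - phi_11 rho(1)] = [0.0632 - (0.3599)(0.3599)] / [1 - (0.3599)(0.3599)]
         = -0.06632801 / 0.87047199 = -0.076198.
  Update: phi_21 = phi_11 - phi_22 phi_11 = 0.3599 - (-0.076198)(0.3599) = 0.387324.
Step k = 3:
  phi_33 = [rho(3) - phi_21 rho(2) - phi_22 rho(1)] / [1 - phi_21 rho(1) - phi_22 rho(2)]
    numerator   = -0.3586 - (0.387324)(0.0632) - (-0.076198)(0.3599) = -0.35565528
    denominator = 1 - (0.387324)(0.3599) - (-0.076198)(0.0632) = 0.86541794
  phi_33 = -0.35565528 / 0.86541794 = -0.411.
Therefore phi_{33} = -0.4110.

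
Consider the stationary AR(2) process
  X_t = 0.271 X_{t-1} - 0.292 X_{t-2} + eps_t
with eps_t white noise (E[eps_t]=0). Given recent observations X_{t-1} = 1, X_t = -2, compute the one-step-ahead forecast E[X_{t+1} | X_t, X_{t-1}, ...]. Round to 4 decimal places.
E[X_{t+1} \mid \mathcal F_t] = -0.8340

For an AR(p) model X_t = c + sum_i phi_i X_{t-i} + eps_t, the
one-step-ahead conditional mean is
  E[X_{t+1} | X_t, ...] = c + sum_i phi_i X_{t+1-i}.
Substitute known values:
  E[X_{t+1} | ...] = (0.271) * (-2) + (-0.292) * (1)
                   = -0.8340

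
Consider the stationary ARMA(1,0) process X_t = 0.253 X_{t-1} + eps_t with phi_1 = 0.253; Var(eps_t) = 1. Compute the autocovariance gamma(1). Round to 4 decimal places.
\gamma(1) = 0.2703

Multiply the model equation by X_{t-k} and take expectations. With theta_0 = psi_0 = 1 and psi_j the MA(infinity) weights, this gives
  gamma(k) - sum_i phi_i gamma(k-i) = c_k,
  c_k = sigma^2 * sum_{j=k..q} theta_j psi_{j-k}   (c_k = 0 for k > q),
using gamma(-m) = gamma(m).
Pure AR (q = 0): c_0 = sigma^2 = 1, c_k = 0 for k >= 1.
Equations for k = 0 and k = 1 (AR order 1):
  gamma(0) = phi_1 gamma(1) + c_0
  gamma(1) = phi_1 gamma(0) + c_1
Substituting the second into the first: gamma(0) (1 - phi_1^2) = c_0 + phi_1 c_1, so
  gamma(0) = c_0 / (1 - phi_1^2) = 1 / (1 - (0.253)^2) = 1 / 0.935991 = 1.068386.
  gamma(1) = phi_1 gamma(0) = (0.253)(1.068386) = 0.270302.
Therefore gamma(1) = 0.2703 (to 4 decimal places).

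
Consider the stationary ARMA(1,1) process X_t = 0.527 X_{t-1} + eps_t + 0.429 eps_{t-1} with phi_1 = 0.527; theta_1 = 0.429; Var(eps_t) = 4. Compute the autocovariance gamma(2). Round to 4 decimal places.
\gamma(2) = 3.4210

Multiply the model equation by X_{t-k} and take expectations. With theta_0 = psi_0 = 1 and psi_j the MA(infinity) weights, this gives
  gamma(k) - sum_i phi_i gamma(k-i) = c_k,
  c_k = sigma^2 * sum_{j=k..q} theta_j psi_{j-k}   (c_k = 0 for k > q),
using gamma(-m) = gamma(m).
psi-weights needed (psi_j = theta_j + sum_i phi_i psi_{j-i}):
  psi_1 = theta_1 + phi_1 = 0.429 + (0.527) = 0.956
Right-hand sides:
  c_0 = sigma^2 (1 + theta_1 psi_1) = 4 * (1 + (0.429)(0.956)) = 4 * 1.410124 = 5.640496
  c_1 = sigma^2 theta_1 = 4 * (0.429) = 1.716
  c_2 = 0
Equations for k = 0 and k = 1 (AR order 1):
  gamma(0) = phi_1 gamma(1) + c_0
  gamma(1) = phi_1 gamma(0) + c_1
Substituting the second into the first: gamma(0) (1 - phi_1^2) = c_0 + phi_1 c_1, so
  gamma(0) = (c_0 + phi_1 c_1) / (1 - phi_1^2) = (5.640496 + (0.527)(1.716)) / (1 - (0.527)^2) = 6.544828 / 0.722271 = 9.061458.
  gamma(1) = phi_1 gamma(0) + c_1 = (0.527)(9.061458) + (1.716) = 6.491388.
For k = 2 (> q): gamma(2) = phi_1 gamma(1) = (0.527)(6.491388) = 3.420962.
Therefore gamma(2) = 3.4210 (to 4 decimal places).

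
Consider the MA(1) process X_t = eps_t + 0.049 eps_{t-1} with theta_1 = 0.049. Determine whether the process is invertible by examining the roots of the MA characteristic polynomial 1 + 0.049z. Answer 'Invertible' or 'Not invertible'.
\text{Invertible}

The MA(q) characteristic polynomial is P(z) = 1 + 0.049z.
Invertibility requires all roots to lie outside the unit circle, i.e. |z| > 1 for every root.
This is linear in z: 1 + (0.049) z = 0  =>  z = -1/(0.049) = -20.408163,  |z| = 20.408163.
Moduli of all roots: 20.4082.
All moduli strictly greater than 1? Yes.
Verdict: Invertible.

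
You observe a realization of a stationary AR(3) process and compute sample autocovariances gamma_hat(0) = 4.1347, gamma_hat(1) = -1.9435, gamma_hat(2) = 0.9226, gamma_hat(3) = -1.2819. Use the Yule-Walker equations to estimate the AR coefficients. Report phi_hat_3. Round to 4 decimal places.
\hat\phi_{3} = -0.2620

The Yule-Walker equations for an AR(p) process read, in matrix form,
  Gamma_p phi = r_p,   with   (Gamma_p)_{ij} = gamma(|i - j|),
                       (r_p)_i = gamma(i),   i,j = 1..p.
Substitute the sample gammas (Toeplitz matrix and right-hand side of size 3):
  Gamma_p = [[4.1347, -1.9435, 0.9226], [-1.9435, 4.1347, -1.9435], [0.9226, -1.9435, 4.1347]]
  r_p     = [-1.9435, 0.9226, -1.2819]
Written out (R1..R3):
  (R1) 4.1347 phi_1 - 1.9435 phi_2 + 0.9226 phi_3 = -1.9435
  (R2) -1.9435 phi_1 + 4.1347 phi_2 - 1.9435 phi_3 = 0.9226
  (R3) 0.9226 phi_1 - 1.9435 phi_2 + 4.1347 phi_3 = -1.2819
Gaussian elimination:
  R2 <- R2 - (-1.9435/4.1347) R1 = R2 - (-0.470046) R1:  3.221165 phi_2 - 1.509835 phi_3 = 0.009065
  R3 <- R3 - (0.9226/4.1347) R1 = R3 - (0.223136) R1:  -1.509835 phi_2 + 3.928835 phi_3 = -0.848235
  R3 <- R3 - (-1.509835/3.221165) R2 = R3 - (-0.468723) R2:  3.22114 phi_3 = -0.843986
Back-substitution:
  phi_hat_3 = -0.843986 / 3.22114 = -0.262015
  phi_hat_2 = (0.009065 - (-1.509835)(-0.262015)) / 3.221165 = -0.119998
  phi_hat_1 = (-1.9435 - (-1.9435)(-0.119998) - (0.9226)(-0.262015)) / 4.1347 = -0.467986
So phi_hat = [-0.4680, -0.1200, -0.2620].
Therefore phi_hat_3 = -0.2620.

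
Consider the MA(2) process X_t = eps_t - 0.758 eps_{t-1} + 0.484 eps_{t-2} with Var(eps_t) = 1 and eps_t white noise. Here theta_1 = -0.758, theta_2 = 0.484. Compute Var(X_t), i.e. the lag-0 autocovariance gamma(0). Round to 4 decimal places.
\gamma(0) = 1.8088

For an MA(q) process X_t = eps_t + sum_i theta_i eps_{t-i} with
Var(eps_t) = sigma^2, the variance is
  gamma(0) = sigma^2 * (1 + sum_i theta_i^2).
  sum_i theta_i^2 = (-0.758)^2 + (0.484)^2 = 0.574564 + 0.234256 = 0.80882.
  gamma(0) = 1 * (1 + 0.80882) = 1 * 1.80882 = 1.80882, which rounds to 1.8088.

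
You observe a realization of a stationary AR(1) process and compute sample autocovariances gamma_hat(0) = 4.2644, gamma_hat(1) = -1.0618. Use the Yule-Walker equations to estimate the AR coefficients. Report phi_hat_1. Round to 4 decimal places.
\hat\phi_{1} = -0.2490

The Yule-Walker equations for an AR(p) process read, in matrix form,
  Gamma_p phi = r_p,   with   (Gamma_p)_{ij} = gamma(|i - j|),
                       (r_p)_i = gamma(i),   i,j = 1..p.
Substitute the sample gammas (Toeplitz matrix and right-hand side of size 1):
  Gamma_p = [[4.2644]]
  r_p     = [-1.0618]
With p = 1 this is the single equation gamma(0) phi_1 = gamma(1):
  phi_hat_1 = gamma(1) / gamma(0) = -1.0618 / 4.2644 = -0.2490.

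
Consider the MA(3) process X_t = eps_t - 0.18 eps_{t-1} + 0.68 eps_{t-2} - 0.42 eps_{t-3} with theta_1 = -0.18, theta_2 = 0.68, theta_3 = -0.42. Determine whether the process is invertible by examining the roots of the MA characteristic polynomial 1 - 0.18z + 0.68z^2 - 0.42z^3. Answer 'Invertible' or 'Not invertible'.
\text{Invertible}

The MA(q) characteristic polynomial is P(z) = 1 - 0.18z + 0.68z^2 - 0.42z^3.
Invertibility requires all roots to lie outside the unit circle, i.e. |z| > 1 for every root.
Degree 3: look for a simple real root z0 first, then factor out (1 - z/z0) and solve the remaining quadratic.
Testing z0 = 2: P(2) = 1 + (-0.18)(2) + (0.68)(2)^2 + (-0.42)(2)^3
  = 1 + (-0.36) + (2.72) + (-3.36) = 0.  So z_0 = 2 is a root, |z_0| = 2.
Divide out the factor (1 - 0.5 z) = (1 - z/z0) (since 1/z0 = 0.5):
  P(z) = (1 - 0.5 z)(1 + (0.32) z + (0.84) z^2)
  [check: z-coef 0.32 - (0.5) = -0.18; z^2-coef 0.84 - (0.5)(0.32) = 0.68; z^3-coef -(0.5)(0.84) = -0.42.]
Remaining roots from the quadratic factor 1 + (0.32) z + (0.84) z^2:
  Set 1 + (0.32) z + (0.84) z^2 = 0, i.e. a z^2 + b z + c = 0 with a = 0.84, b = 0.32, c = 1.
  Discriminant D = b^2 - 4ac = (0.32)^2 - 4*(0.84)*1 = 0.1024 - (3.36) = -3.2576.
  D < 0, so the roots are the complex-conjugate pair z = (-b +/- i sqrt(-D)) / (2a) = -0.1905 +/- 1.0743i.
  For a conjugate pair |z|^2 = z * conj(z) = (product of roots) = c/a = 1/(0.84) = 1.190476, so |z| = sqrt(1.190476) = 1.0911 for both roots.
Moduli of all roots: 2.0000, 1.0911, 1.0911.
All moduli strictly greater than 1? Yes.
Verdict: Invertible.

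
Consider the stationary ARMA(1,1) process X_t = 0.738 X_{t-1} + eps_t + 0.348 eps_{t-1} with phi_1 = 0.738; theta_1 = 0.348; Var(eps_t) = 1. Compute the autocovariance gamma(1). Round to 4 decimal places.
\gamma(1) = 2.9975

Multiply the model equation by X_{t-k} and take expectations. With theta_0 = psi_0 = 1 and psi_j the MA(infinity) weights, this gives
  gamma(k) - sum_i phi_i gamma(k-i) = c_k,
  c_k = sigma^2 * sum_{j=k..q} theta_j psi_{j-k}   (c_k = 0 for k > q),
using gamma(-m) = gamma(m).
psi-weights needed (psi_j = theta_j + sum_i phi_i psi_{j-i}):
  psi_1 = theta_1 + phi_1 = 0.348 + (0.738) = 1.086
Right-hand sides:
  c_0 = sigma^2 (1 + theta_1 psi_1) = 1 * (1 + (0.348)(1.086)) = 1 * 1.377928 = 1.377928
  c_1 = sigma^2 theta_1 = 1 * (0.348) = 0.348
  c_2 = 0
Equations for k = 0 and k = 1 (AR order 1):
  gamma(0) = phi_1 gamma(1) + c_0
  gamma(1) = phi_1 gamma(0) + c_1
Substituting the second into the first: gamma(0) (1 - phi_1^2) = c_0 + phi_1 c_1, so
  gamma(0) = (c_0 + phi_1 c_1) / (1 - phi_1^2) = (1.377928 + (0.738)(0.348)) / (1 - (0.738)^2) = 1.634752 / 0.455356 = 3.590053.
  gamma(1) = phi_1 gamma(0) + c_1 = (0.738)(3.590053) + (0.348) = 2.997459.
Therefore gamma(1) = 2.9975 (to 4 decimal places).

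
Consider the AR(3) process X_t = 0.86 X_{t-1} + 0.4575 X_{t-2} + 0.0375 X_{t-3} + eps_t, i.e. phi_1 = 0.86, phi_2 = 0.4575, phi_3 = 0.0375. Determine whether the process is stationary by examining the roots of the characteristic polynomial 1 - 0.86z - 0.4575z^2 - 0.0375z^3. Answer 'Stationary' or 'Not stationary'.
\text{Not stationary}

The AR(p) characteristic polynomial is P(z) = 1 - 0.86z - 0.4575z^2 - 0.0375z^3.
Stationarity requires all roots to lie outside the unit circle, i.e. |z| > 1 for every root.
Degree 3: look for a simple real root z0 first, then factor out (1 - z/z0) and solve the remaining quadratic.
Testing z0 = 0.8: P(0.8) = 1 + (-0.86)(0.8) + (-0.4575)(0.8)^2 + (-0.0375)(0.8)^3
  = 1 + (-0.688) + (-0.2928) + (-0.0192) = 0.  So z_0 = 0.8 is a root, |z_0| = 0.8.
Divide out the factor (1 - 1.25 z) = (1 - z/z0) (since 1/z0 = 1.25):
  P(z) = (1 - 1.25 z)(1 + (0.39) z + (0.03) z^2)
  [check: z-coef 0.39 - (1.25) = -0.86; z^2-coef 0.03 - (1.25)(0.39) = -0.4575; z^3-coef -(1.25)(0.03) = -0.0375.]
Remaining roots from the quadratic factor 1 + (0.39) z + (0.03) z^2:
  Set 1 + (0.39) z + (0.03) z^2 = 0, i.e. a z^2 + b z + c = 0 with a = 0.03, b = 0.39, c = 1.
  Discriminant D = b^2 - 4ac = (0.39)^2 - 4*(0.03)*1 = 0.1521 - (0.12) = 0.0321.
  D >= 0, so the roots are real: z = (-b +/- sqrt(D)) / (2a) = (-0.39 +/- 0.179165) / (0.06).
    z_1 = (-0.39 + 0.179165) / (0.06) = -3.5139,   |z_1| = 3.5139.
    z_2 = (-0.39 - 0.179165) / (0.06) = -9.4861,   |z_2| = 9.4861.
Moduli of all roots: 0.8000, 3.5139, 9.4861.
All moduli strictly greater than 1? No.
Verdict: Not stationary.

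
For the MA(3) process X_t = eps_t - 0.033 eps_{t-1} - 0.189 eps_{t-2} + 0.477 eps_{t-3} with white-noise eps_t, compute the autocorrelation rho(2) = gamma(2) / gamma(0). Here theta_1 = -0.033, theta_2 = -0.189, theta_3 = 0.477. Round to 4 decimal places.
\rho(2) = -0.1619

For an MA(q) process with theta_0 = 1, the autocovariance is
  gamma(k) = sigma^2 * sum_{i=0..q-k} theta_i * theta_{i+k},
and rho(k) = gamma(k) / gamma(0). Sigma^2 cancels.
  numerator   = (1)*(-0.189) + (-0.033)*(0.477) = -0.204741.
  denominator = (1)^2 + (-0.033)^2 + (-0.189)^2 + (0.477)^2 = 1.264339.
  rho(2) = -0.204741 / 1.264339 = -0.1619.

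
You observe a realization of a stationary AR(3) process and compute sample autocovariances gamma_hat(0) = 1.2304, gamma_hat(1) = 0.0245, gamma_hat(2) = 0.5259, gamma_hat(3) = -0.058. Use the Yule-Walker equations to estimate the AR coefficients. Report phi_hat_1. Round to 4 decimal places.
\hat\phi_{1} = 0.0430

The Yule-Walker equations for an AR(p) process read, in matrix form,
  Gamma_p phi = r_p,   with   (Gamma_p)_{ij} = gamma(|i - j|),
                       (r_p)_i = gamma(i),   i,j = 1..p.
Substitute the sample gammas (Toeplitz matrix and right-hand side of size 3):
  Gamma_p = [[1.2304, 0.0245, 0.5259], [0.0245, 1.2304, 0.0245], [0.5259, 0.0245, 1.2304]]
  r_p     = [0.0245, 0.5259, -0.058]
Written out (R1..R3):
  (R1) 1.2304 phi_1 + 0.0245 phi_2 + 0.5259 phi_3 = 0.0245
  (R2) 0.0245 phi_1 + 1.2304 phi_2 + 0.0245 phi_3 = 0.5259
  (R3) 0.5259 phi_1 + 0.0245 phi_2 + 1.2304 phi_3 = -0.058
Gaussian elimination:
  R2 <- R2 - (0.0245/1.2304) R1 = R2 - (0.019912) R1:  1.229912 phi_2 + 0.014028 phi_3 = 0.525412
  R3 <- R3 - (0.5259/1.2304) R1 = R3 - (0.427422) R1:  0.014028 phi_2 + 1.005619 phi_3 = -0.068472
  R3 <- R3 - (0.014028/1.229912) R2 = R3 - (0.011406) R2:  1.005459 phi_3 = -0.074465
Back-substitution:
  phi_hat_3 = -0.074465 / 1.005459 = -0.07406
  phi_hat_2 = (0.525412 - (0.014028)(-0.07406)) / 1.229912 = 0.42804
  phi_hat_1 = (0.0245 - (0.0245)(0.42804) - (0.5259)(-0.07406)) / 1.2304 = 0.043044
So phi_hat = [0.0430, 0.4280, -0.0741].
Therefore phi_hat_1 = 0.0430.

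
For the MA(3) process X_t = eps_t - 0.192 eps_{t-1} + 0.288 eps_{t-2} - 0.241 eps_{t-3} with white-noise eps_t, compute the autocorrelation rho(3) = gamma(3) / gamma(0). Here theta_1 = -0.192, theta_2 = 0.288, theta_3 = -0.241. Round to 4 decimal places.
\rho(3) = -0.2046

For an MA(q) process with theta_0 = 1, the autocovariance is
  gamma(k) = sigma^2 * sum_{i=0..q-k} theta_i * theta_{i+k},
and rho(k) = gamma(k) / gamma(0). Sigma^2 cancels.
  numerator   = (1)*(-0.241) = -0.241.
  denominator = (1)^2 + (-0.192)^2 + (0.288)^2 + (-0.241)^2 = 1.177889.
  rho(3) = -0.241 / 1.177889 = -0.2046.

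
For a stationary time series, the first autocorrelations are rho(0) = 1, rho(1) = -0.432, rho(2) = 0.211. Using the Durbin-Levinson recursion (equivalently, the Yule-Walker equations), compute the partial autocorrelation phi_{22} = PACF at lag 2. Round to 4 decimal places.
\phi_{22} = 0.0300

The PACF at lag k is phi_{kk}, the last component of the solution
to the Yule-Walker system G_k phi = r_k where
  (G_k)_{ij} = rho(|i - j|), (r_k)_i = rho(i), i,j = 1..k.
Equivalently, Durbin-Levinson gives phi_{kk} iteratively:
  phi_{11} = rho(1)
  phi_{kk} = [rho(k) - sum_{j=1..k-1} phi_{k-1,j} rho(k-j)]
            / [1 - sum_{j=1..k-1} phi_{k-1,j} rho(j)],
  phi_{k,j} = phi_{k-1,j} - phi_{kk} phi_{k-1,k-j},  j = 1..k-1.
Step k = 1:
  phi_11 = rho(1) = -0.432.
Step k = 2:
  phi_22 = [rho(2) - phi_11 rho(1)] / [1 - phi_11 rho(1)] = [0.211 - (-0.432)(-0.432)] / [1 - (-0.432)(-0.432)]
         = 0.024376 / 0.813376 = 0.03.
Therefore phi_{22} = 0.0300.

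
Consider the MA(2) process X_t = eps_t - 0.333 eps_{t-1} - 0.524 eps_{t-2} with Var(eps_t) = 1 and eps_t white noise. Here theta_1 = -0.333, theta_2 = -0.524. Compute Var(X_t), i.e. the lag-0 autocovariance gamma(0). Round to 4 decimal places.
\gamma(0) = 1.3855

For an MA(q) process X_t = eps_t + sum_i theta_i eps_{t-i} with
Var(eps_t) = sigma^2, the variance is
  gamma(0) = sigma^2 * (1 + sum_i theta_i^2).
  sum_i theta_i^2 = (-0.333)^2 + (-0.524)^2 = 0.110889 + 0.274576 = 0.385465.
  gamma(0) = 1 * (1 + 0.385465) = 1 * 1.385465 = 1.385465, which rounds to 1.3855.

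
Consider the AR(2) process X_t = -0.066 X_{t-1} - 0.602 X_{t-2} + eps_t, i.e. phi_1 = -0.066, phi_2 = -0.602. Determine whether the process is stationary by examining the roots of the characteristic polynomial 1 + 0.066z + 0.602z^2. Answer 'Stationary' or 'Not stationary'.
\text{Stationary}

The AR(p) characteristic polynomial is P(z) = 1 + 0.066z + 0.602z^2.
Stationarity requires all roots to lie outside the unit circle, i.e. |z| > 1 for every root.
Set 1 + (0.066) z + (0.602) z^2 = 0, i.e. a z^2 + b z + c = 0 with a = 0.602, b = 0.066, c = 1.
Discriminant D = b^2 - 4ac = (0.066)^2 - 4*(0.602)*1 = 0.004356 - (2.408) = -2.403644.
D < 0, so the roots are the complex-conjugate pair z = (-b +/- i sqrt(-D)) / (2a) = -0.0548 +/- 1.2877i.
For a conjugate pair |z|^2 = z * conj(z) = (product of roots) = c/a = 1/(0.602) = 1.66113, so |z| = sqrt(1.66113) = 1.2888 for both roots.
Moduli of all roots: 1.2888, 1.2888.
All moduli strictly greater than 1? Yes.
Verdict: Stationary.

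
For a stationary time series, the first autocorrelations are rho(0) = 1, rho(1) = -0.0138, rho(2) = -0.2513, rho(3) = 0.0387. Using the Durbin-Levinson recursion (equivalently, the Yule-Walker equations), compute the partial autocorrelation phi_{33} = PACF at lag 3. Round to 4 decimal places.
\phi_{33} = 0.0330

The PACF at lag k is phi_{kk}, the last component of the solution
to the Yule-Walker system G_k phi = r_k where
  (G_k)_{ij} = rho(|i - j|), (r_k)_i = rho(i), i,j = 1..k.
Equivalently, Durbin-Levinson gives phi_{kk} iteratively:
  phi_{11} = rho(1)
  phi_{kk} = [rho(k) - sum_{j=1..k-1} phi_{k-1,j} rho(k-j)]
            / [1 - sum_{j=1..k-1} phi_{k-1,j} rho(j)],
  phi_{k,j} = phi_{k-1,j} - phi_{kk} phi_{k-1,k-j},  j = 1..k-1.
Step k = 1:
  phi_11 = rho(1) = -0.0138.
Step k = 2:
  phi_22 = [rho(2) - phi_11 rho(1)] / [1 - phi_11 rho(1)] = [-0.2513 - (-0.0138)(-0.0138)] / [1 - (-0.0138)(-0.0138)]
         = -0.25149044 / 0.99980956 = -0.251538.
  Update: phi_21 = phi_11 - phi_22 phi_11 = -0.0138 - (-0.251538)(-0.0138) = -0.017271.
Step k = 3:
  phi_33 = [rho(3) - phi_21 rho(2) - phi_22 rho(1)] / [1 - phi_21 rho(1) - phi_22 rho(2)]
    numerator   = 0.0387 - (-0.017271)(-0.2513) - (-0.251538)(-0.0138) = 0.03088851
    denominator = 1 - (-0.017271)(-0.0138) - (-0.251538)(-0.2513) = 0.93655007
  phi_33 = 0.03088851 / 0.93655007 = 0.033.
Therefore phi_{33} = 0.0330.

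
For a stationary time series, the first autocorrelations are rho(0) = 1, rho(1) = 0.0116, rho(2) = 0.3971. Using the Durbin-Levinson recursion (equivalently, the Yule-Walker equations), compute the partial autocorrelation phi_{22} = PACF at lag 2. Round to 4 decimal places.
\phi_{22} = 0.3970

The PACF at lag k is phi_{kk}, the last component of the solution
to the Yule-Walker system G_k phi = r_k where
  (G_k)_{ij} = rho(|i - j|), (r_k)_i = rho(i), i,j = 1..k.
Equivalently, Durbin-Levinson gives phi_{kk} iteratively:
  phi_{11} = rho(1)
  phi_{kk} = [rho(k) - sum_{j=1..k-1} phi_{k-1,j} rho(k-j)]
            / [1 - sum_{j=1..k-1} phi_{k-1,j} rho(j)],
  phi_{k,j} = phi_{k-1,j} - phi_{kk} phi_{k-1,k-j},  j = 1..k-1.
Step k = 1:
  phi_11 = rho(1) = 0.0116.
Step k = 2:
  phi_22 = [rho(2) - phi_11 rho(1)] / [1 - phi_11 rho(1)] = [0.3971 - (0.0116)(0.0116)] / [1 - (0.0116)(0.0116)]
         = 0.39696544 / 0.99986544 = 0.397.
Therefore phi_{22} = 0.3970.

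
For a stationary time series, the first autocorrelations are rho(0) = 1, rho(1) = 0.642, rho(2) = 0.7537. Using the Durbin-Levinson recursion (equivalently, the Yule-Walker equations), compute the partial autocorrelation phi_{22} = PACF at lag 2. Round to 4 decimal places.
\phi_{22} = 0.5810

The PACF at lag k is phi_{kk}, the last component of the solution
to the Yule-Walker system G_k phi = r_k where
  (G_k)_{ij} = rho(|i - j|), (r_k)_i = rho(i), i,j = 1..k.
Equivalently, Durbin-Levinson gives phi_{kk} iteratively:
  phi_{11} = rho(1)
  phi_{kk} = [rho(k) - sum_{j=1..k-1} phi_{k-1,j} rho(k-j)]
            / [1 - sum_{j=1..k-1} phi_{k-1,j} rho(j)],
  phi_{k,j} = phi_{k-1,j} - phi_{kk} phi_{k-1,k-j},  j = 1..k-1.
Step k = 1:
  phi_11 = rho(1) = 0.642.
Step k = 2:
  phi_22 = [rho(2) - phi_11 rho(1)] / [1 - phi_11 rho(1)] = [0.7537 - (0.642)(0.642)] / [1 - (0.642)(0.642)]
         = 0.341536 / 0.587836 = 0.581.
Therefore phi_{22} = 0.5810.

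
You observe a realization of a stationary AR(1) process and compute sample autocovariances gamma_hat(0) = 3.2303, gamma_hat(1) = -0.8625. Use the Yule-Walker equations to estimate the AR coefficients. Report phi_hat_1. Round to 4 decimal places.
\hat\phi_{1} = -0.2670

The Yule-Walker equations for an AR(p) process read, in matrix form,
  Gamma_p phi = r_p,   with   (Gamma_p)_{ij} = gamma(|i - j|),
                       (r_p)_i = gamma(i),   i,j = 1..p.
Substitute the sample gammas (Toeplitz matrix and right-hand side of size 1):
  Gamma_p = [[3.2303]]
  r_p     = [-0.8625]
With p = 1 this is the single equation gamma(0) phi_1 = gamma(1):
  phi_hat_1 = gamma(1) / gamma(0) = -0.8625 / 3.2303 = -0.2670.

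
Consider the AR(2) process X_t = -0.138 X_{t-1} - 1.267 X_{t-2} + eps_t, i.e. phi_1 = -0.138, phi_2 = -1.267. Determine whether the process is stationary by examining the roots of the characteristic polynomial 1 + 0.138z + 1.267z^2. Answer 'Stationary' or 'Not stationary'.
\text{Not stationary}

The AR(p) characteristic polynomial is P(z) = 1 + 0.138z + 1.267z^2.
Stationarity requires all roots to lie outside the unit circle, i.e. |z| > 1 for every root.
Set 1 + (0.138) z + (1.267) z^2 = 0, i.e. a z^2 + b z + c = 0 with a = 1.267, b = 0.138, c = 1.
Discriminant D = b^2 - 4ac = (0.138)^2 - 4*(1.267)*1 = 0.019044 - (5.068) = -5.048956.
D < 0, so the roots are the complex-conjugate pair z = (-b +/- i sqrt(-D)) / (2a) = -0.0545 +/- 0.8867i.
For a conjugate pair |z|^2 = z * conj(z) = (product of roots) = c/a = 1/(1.267) = 0.789266, so |z| = sqrt(0.789266) = 0.8884 for both roots.
Moduli of all roots: 0.8884, 0.8884.
All moduli strictly greater than 1? No.
Verdict: Not stationary.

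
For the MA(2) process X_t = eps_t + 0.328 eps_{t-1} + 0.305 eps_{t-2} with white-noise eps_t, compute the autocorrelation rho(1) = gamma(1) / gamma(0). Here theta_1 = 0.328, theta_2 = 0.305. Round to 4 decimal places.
\rho(1) = 0.3565

For an MA(q) process with theta_0 = 1, the autocovariance is
  gamma(k) = sigma^2 * sum_{i=0..q-k} theta_i * theta_{i+k},
and rho(k) = gamma(k) / gamma(0). Sigma^2 cancels.
  numerator   = (1)*(0.328) + (0.328)*(0.305) = 0.42804.
  denominator = (1)^2 + (0.328)^2 + (0.305)^2 = 1.200609.
  rho(1) = 0.42804 / 1.200609 = 0.3565.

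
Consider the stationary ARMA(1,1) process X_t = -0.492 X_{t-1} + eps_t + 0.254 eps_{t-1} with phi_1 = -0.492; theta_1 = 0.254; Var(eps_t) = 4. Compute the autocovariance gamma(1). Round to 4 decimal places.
\gamma(1) = -1.0991

Multiply the model equation by X_{t-k} and take expectations. With theta_0 = psi_0 = 1 and psi_j the MA(infinity) weights, this gives
  gamma(k) - sum_i phi_i gamma(k-i) = c_k,
  c_k = sigma^2 * sum_{j=k..q} theta_j psi_{j-k}   (c_k = 0 for k > q),
using gamma(-m) = gamma(m).
psi-weights needed (psi_j = theta_j + sum_i phi_i psi_{j-i}):
  psi_1 = theta_1 + phi_1 = 0.254 + (-0.492) = -0.238
Right-hand sides:
  c_0 = sigma^2 (1 + theta_1 psi_1) = 4 * (1 + (0.254)(-0.238)) = 4 * 0.939548 = 3.758192
  c_1 = sigma^2 theta_1 = 4 * (0.254) = 1.016
  c_2 = 0
Equations for k = 0 and k = 1 (AR order 1):
  gamma(0) = phi_1 gamma(1) + c_0
  gamma(1) = phi_1 gamma(0) + c_1
Substituting the second into the first: gamma(0) (1 - phi_1^2) = c_0 + phi_1 c_1, so
  gamma(0) = (c_0 + phi_1 c_1) / (1 - phi_1^2) = (3.758192 + (-0.492)(1.016)) / (1 - (-0.492)^2) = 3.25832 / 0.757936 = 4.298938.
  gamma(1) = phi_1 gamma(0) + c_1 = (-0.492)(4.298938) + (1.016) = -1.099078.
Therefore gamma(1) = -1.0991 (to 4 decimal places).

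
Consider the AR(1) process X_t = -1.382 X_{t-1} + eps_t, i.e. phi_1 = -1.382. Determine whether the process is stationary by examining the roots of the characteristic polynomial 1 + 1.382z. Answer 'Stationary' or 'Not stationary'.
\text{Not stationary}

The AR(p) characteristic polynomial is P(z) = 1 + 1.382z.
Stationarity requires all roots to lie outside the unit circle, i.e. |z| > 1 for every root.
This is linear in z: 1 + (1.382) z = 0  =>  z = -1/(1.382) = -0.723589,  |z| = 0.723589.
Moduli of all roots: 0.7236.
All moduli strictly greater than 1? No.
Verdict: Not stationary.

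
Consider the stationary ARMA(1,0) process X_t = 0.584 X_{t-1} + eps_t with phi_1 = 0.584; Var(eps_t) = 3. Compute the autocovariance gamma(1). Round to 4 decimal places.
\gamma(1) = 2.6588

Multiply the model equation by X_{t-k} and take expectations. With theta_0 = psi_0 = 1 and psi_j the MA(infinity) weights, this gives
  gamma(k) - sum_i phi_i gamma(k-i) = c_k,
  c_k = sigma^2 * sum_{j=k..q} theta_j psi_{j-k}   (c_k = 0 for k > q),
using gamma(-m) = gamma(m).
Pure AR (q = 0): c_0 = sigma^2 = 3, c_k = 0 for k >= 1.
Equations for k = 0 and k = 1 (AR order 1):
  gamma(0) = phi_1 gamma(1) + c_0
  gamma(1) = phi_1 gamma(0) + c_1
Substituting the second into the first: gamma(0) (1 - phi_1^2) = c_0 + phi_1 c_1, so
  gamma(0) = c_0 / (1 - phi_1^2) = 3 / (1 - (0.584)^2) = 3 / 0.658944 = 4.552739.
  gamma(1) = phi_1 gamma(0) = (0.584)(4.552739) = 2.6588.
Therefore gamma(1) = 2.6588 (to 4 decimal places).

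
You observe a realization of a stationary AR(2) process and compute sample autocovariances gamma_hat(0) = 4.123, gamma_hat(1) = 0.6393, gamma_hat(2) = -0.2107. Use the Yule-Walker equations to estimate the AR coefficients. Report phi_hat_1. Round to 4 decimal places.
\hat\phi_{1} = 0.1670

The Yule-Walker equations for an AR(p) process read, in matrix form,
  Gamma_p phi = r_p,   with   (Gamma_p)_{ij} = gamma(|i - j|),
                       (r_p)_i = gamma(i),   i,j = 1..p.
Substitute the sample gammas (Toeplitz matrix and right-hand side of size 2):
  Gamma_p = [[4.123, 0.6393], [0.6393, 4.123]]
  r_p     = [0.6393, -0.2107]
Written out:
  4.123 phi_1 + 0.6393 phi_2 = 0.6393
  0.6393 phi_1 + 4.123 phi_2 = -0.2107
Solve by Cramer's rule:
  det = gamma(0)^2 - gamma(1)^2 = (4.123)^2 - (0.6393)^2 = 16.999129 - 0.40870449 = 16.59042451
  phi_hat_1 = [gamma(1) gamma(0) - gamma(1) gamma(2)] / det = [(0.6393)(4.123) - (0.6393)(-0.2107)] / 16.59042451 = 2.77053441 / 16.59042451 = 0.167
  phi_hat_2 = [gamma(0) gamma(2) - gamma(1)^2] / det = [(4.123)(-0.2107) - (0.6393)^2] / 16.59042451 = -1.27742059 / 16.59042451 = -0.077
So phi_hat = [0.1670, -0.0770].
Therefore phi_hat_1 = 0.1670.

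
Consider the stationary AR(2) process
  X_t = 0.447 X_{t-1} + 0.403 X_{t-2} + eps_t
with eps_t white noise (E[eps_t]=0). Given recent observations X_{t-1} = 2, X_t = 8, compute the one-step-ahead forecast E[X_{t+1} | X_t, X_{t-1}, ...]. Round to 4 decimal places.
E[X_{t+1} \mid \mathcal F_t] = 4.3820

For an AR(p) model X_t = c + sum_i phi_i X_{t-i} + eps_t, the
one-step-ahead conditional mean is
  E[X_{t+1} | X_t, ...] = c + sum_i phi_i X_{t+1-i}.
Substitute known values:
  E[X_{t+1} | ...] = (0.447) * (8) + (0.403) * (2)
                   = 4.3820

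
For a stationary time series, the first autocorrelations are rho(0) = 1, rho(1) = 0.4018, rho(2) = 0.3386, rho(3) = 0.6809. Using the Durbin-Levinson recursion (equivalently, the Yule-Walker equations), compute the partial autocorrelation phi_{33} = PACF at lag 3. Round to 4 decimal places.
\phi_{33} = 0.6100

The PACF at lag k is phi_{kk}, the last component of the solution
to the Yule-Walker system G_k phi = r_k where
  (G_k)_{ij} = rho(|i - j|), (r_k)_i = rho(i), i,j = 1..k.
Equivalently, Durbin-Levinson gives phi_{kk} iteratively:
  phi_{11} = rho(1)
  phi_{kk} = [rho(k) - sum_{j=1..k-1} phi_{k-1,j} rho(k-j)]
            / [1 - sum_{j=1..k-1} phi_{k-1,j} rho(j)],
  phi_{k,j} = phi_{k-1,j} - phi_{kk} phi_{k-1,k-j},  j = 1..k-1.
Step k = 1:
  phi_11 = rho(1) = 0.4018.
Step k = 2:
  phi_22 = [rho(2) - phi_11 rho(1)] / [1 - phi_11 rho(1)] = [0.3386 - (0.4018)(0.4018)] / [1 - (0.4018)(0.4018)]
         = 0.17715676 / 0.83855676 = 0.211264.
  Update: phi_21 = phi_11 - phi_22 phi_11 = 0.4018 - (0.211264)(0.4018) = 0.316914.
Step k = 3:
  phi_33 = [rho(3) - phi_21 rho(2) - phi_22 rho(1)] / [1 - phi_21 rho(1) - phi_22 rho(2)]
    numerator   = 0.6809 - (0.316914)(0.3386) - (0.211264)(0.4018) = 0.48870703
    denominator = 1 - (0.316914)(0.4018) - (0.211264)(0.3386) = 0.80112993
  phi_33 = 0.48870703 / 0.80112993 = 0.61.
Therefore phi_{33} = 0.6100.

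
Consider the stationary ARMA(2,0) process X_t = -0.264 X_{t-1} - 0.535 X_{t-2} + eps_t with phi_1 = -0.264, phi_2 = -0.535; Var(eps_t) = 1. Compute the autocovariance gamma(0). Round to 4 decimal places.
\gamma(0) = 1.4437

Multiply the model equation by X_{t-k} and take expectations. With theta_0 = psi_0 = 1 and psi_j the MA(infinity) weights, this gives
  gamma(k) - sum_i phi_i gamma(k-i) = c_k,
  c_k = sigma^2 * sum_{j=k..q} theta_j psi_{j-k}   (c_k = 0 for k > q),
using gamma(-m) = gamma(m).
Pure AR (q = 0): c_0 = sigma^2 = 1, c_k = 0 for k >= 1.
Equations for k = 0, 1, 2 (AR order 2, c_2 = 0):
  (E0) gamma(0) = phi_1 gamma(1) + phi_2 gamma(2) + c_0
  (E1) gamma(1) = phi_1 gamma(0) + phi_2 gamma(1) + c_1
  (E2) gamma(2) = phi_1 gamma(1) + phi_2 gamma(0)
From (E1): gamma(1) = A gamma(0) + B with
  A = phi_1 / (1 - phi_2) = -0.264 / 1.535 = -0.171987,   B = c_1 / (1 - phi_2) = 0 / 1.535 = 0.
Insert (E2) into (E0): gamma(0) (1 - phi_2^2) = phi_1 (1 + phi_2) gamma(1) + c_0.
  phi_1 (1 + phi_2) = (-0.264)(0.465) = -0.12276,   1 - phi_2^2 = 0.713775.
Replace gamma(1) by A gamma(0) + B and collect gamma(0):
  gamma(0) [0.713775 - (-0.12276)(-0.171987)] = c_0 = 1
  gamma(0) * 0.692662 = 1
  gamma(0) = 1 / 0.692662 = 1.443706.
Therefore gamma(0) = 1.4437 (to 4 decimal places).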